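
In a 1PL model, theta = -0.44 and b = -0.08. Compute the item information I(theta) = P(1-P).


P = 1/(1+exp(-(-0.44--0.08))) = 0.411
I = P*(1-P) = 0.411 * 0.589
I = 0.2421

0.2421


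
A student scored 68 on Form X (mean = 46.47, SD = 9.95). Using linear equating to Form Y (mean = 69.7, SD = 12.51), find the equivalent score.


slope = SD_Y / SD_X = 12.51 / 9.95 ~ 1.2573
intercept = mean_Y - slope * mean_X = 69.7 - (12.51 / 9.95) * 46.47 ~ 11.2739
Y = slope * X + intercept. To avoid rounding drift from the rounded slope/intercept, evaluate the equivalent form Y = mean_Y + SD_Y * (X - mean_X) / SD_X at full precision:
Y = 69.7 + 12.51 * (68 - 46.47) / 9.95
Y = 69.7 + 12.51 * 21.53 / 9.95
Y = 69.7 + 269.3403 / 9.95
Y = 69.7 + 27.0694
Y = 96.7694

96.7694


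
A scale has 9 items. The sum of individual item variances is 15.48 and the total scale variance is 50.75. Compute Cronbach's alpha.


alpha = (k/(k-1)) * (1 - sum(si^2)/s_total^2)
= (9/8) * (1 - 15.48/50.75)
alpha = 0.7818

0.7818


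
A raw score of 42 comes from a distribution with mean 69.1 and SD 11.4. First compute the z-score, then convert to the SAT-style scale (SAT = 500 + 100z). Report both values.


z = (X - mean) / SD = (42 - 69.1) / 11.4
z = -27.1 / 11.4
z = -2.3772
SAT-scale = SAT = 500 + 100z
Carry z at full precision (z = -27.1 / 11.4) into the conversion:
SAT-scale = 500 + 100 * (-27.1 / 11.4) = 500 + -2710 / 11.4
SAT-scale = 500 + -237.7193
SAT-scale = 262.2807

262.2807


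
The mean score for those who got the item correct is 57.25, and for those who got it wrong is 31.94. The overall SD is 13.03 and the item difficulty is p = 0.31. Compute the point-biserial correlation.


q = 1 - p = 0.69
rpb = ((M1 - M0) / SD) * sqrt(p * q)
rpb = ((57.25 - 31.94) / 13.03) * sqrt(0.31 * 0.69)
rpb = 0.8984

0.8984


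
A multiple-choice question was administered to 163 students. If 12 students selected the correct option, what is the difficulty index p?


Item difficulty p = number correct / total examinees
p = 12 / 163
p = 0.0736

0.0736


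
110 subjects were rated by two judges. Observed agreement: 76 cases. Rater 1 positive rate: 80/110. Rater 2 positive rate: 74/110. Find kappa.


P_o = 76/110 = 0.690909
P_e = (80*74 + 30*36) / 12100 = 0.578512
kappa = (P_o - P_e) / (1 - P_e)
kappa = (0.690909 - 0.578512) / (1 - 0.578512)
kappa = 0.2667

0.2667


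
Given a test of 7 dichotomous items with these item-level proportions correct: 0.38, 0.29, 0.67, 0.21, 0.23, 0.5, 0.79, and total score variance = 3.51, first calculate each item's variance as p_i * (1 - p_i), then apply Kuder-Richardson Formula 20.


For each item, compute p_i * q_i:
  Item 1: 0.38 * 0.62 = 0.2356
  Item 2: 0.29 * 0.71 = 0.2059
  Item 3: 0.67 * 0.33 = 0.2211
  Item 4: 0.21 * 0.79 = 0.1659
  Item 5: 0.23 * 0.77 = 0.1771
  Item 6: 0.5 * 0.5 = 0.25
  Item 7: 0.79 * 0.21 = 0.1659
Sum(p_i * q_i) = 0.2356 + 0.2059 + 0.2211 + 0.1659 + 0.1771 + 0.25 + 0.1659 = 1.4215
KR-20 = (k/(k-1)) * (1 - Sum(p_i*q_i) / Var_total)
= (7/6) * (1 - 1.4215/3.51)
= 1.1667 * 0.595
KR-20 = 0.6942

0.6942


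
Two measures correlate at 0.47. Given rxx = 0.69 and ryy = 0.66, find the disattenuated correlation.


r_corrected = rxy / sqrt(rxx * ryy)
= 0.47 / sqrt(0.69 * 0.66)
= 0.47 / sqrt(0.4554)
= 0.47 / 0.674833
r_corrected = 0.6965

0.6965


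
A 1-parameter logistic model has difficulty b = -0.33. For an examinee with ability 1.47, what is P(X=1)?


theta - b = 1.47 - -0.33 = 1.8
exp(-(theta - b)) = exp(-1.8) = 0.1653
P = 1 / (1 + 0.1653)
P = 0.8581

0.8581


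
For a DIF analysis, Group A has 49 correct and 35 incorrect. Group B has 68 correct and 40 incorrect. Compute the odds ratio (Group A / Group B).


Odds_A = 49/35 = 1.4
Odds_B = 68/40 = 1.7
OR = Odds_A / Odds_B = 1.4 / 1.7
Exactly, OR = (49 * 40) / (35 * 68) = 1960 / 2380
OR = 0.8235

0.8235


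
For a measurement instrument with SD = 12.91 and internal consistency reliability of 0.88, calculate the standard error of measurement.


SEM = SD * sqrt(1 - rxx)
SEM = 12.91 * sqrt(1 - 0.88)
SEM = 12.91 * sqrt(0.12) = 12.91 * 0.34641
SEM = 4.4722

4.4722


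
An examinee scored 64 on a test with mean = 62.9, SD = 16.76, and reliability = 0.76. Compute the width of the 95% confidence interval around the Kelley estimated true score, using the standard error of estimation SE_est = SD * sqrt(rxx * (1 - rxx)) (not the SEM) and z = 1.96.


True score estimate = 0.76*64 + 0.24*62.9 = 63.736
SE_est = SD * sqrt(rxx * (1 - rxx)) = 16.76 * sqrt(0.76 * 0.24) = 16.76 * sqrt(0.1824) = 7.157913
CI = T_est +/- z * SE_est, so width = 2 * z * SE_est = 2 * 1.96 * 7.157913
Width = 28.059

28.059


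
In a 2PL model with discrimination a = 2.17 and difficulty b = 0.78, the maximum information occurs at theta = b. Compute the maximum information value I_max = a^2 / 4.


For 2PL, max info at theta = b = 0.78
I_max = a^2 / 4 = 2.17^2 / 4
= 4.7089 / 4
I_max = 1.1772

1.1772


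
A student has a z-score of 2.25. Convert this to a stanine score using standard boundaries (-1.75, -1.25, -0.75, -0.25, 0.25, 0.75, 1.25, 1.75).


Stanine boundaries: [-1.75, -1.25, -0.75, -0.25, 0.25, 0.75, 1.25, 1.75]
z = 2.25
Check each boundary:
  z >= -1.75 -> could be stanine 2
  z >= -1.25 -> could be stanine 3
  z >= -0.75 -> could be stanine 4
  z >= -0.25 -> could be stanine 5
  z >= 0.25 -> could be stanine 6
  z >= 0.75 -> could be stanine 7
  z >= 1.25 -> could be stanine 8
  z >= 1.75 -> could be stanine 9
Highest qualifying boundary gives stanine = 9

9


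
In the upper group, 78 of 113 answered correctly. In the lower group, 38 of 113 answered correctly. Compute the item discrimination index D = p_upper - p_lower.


p_upper = 78/113 = 0.6903
p_lower = 38/113 = 0.3363
D = 0.6903 - 0.3363 = 0.354

0.354


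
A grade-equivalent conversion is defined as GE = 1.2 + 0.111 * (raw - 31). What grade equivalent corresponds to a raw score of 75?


raw - median = 75 - 31 = 44
slope * diff = 0.111 * 44 = 4.884
GE = 1.2 + 4.884
GE = 6.084

6.084


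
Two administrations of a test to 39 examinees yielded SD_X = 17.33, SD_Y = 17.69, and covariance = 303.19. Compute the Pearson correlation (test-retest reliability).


r = cov(X,Y) / (SD_X * SD_Y)
r = 303.19 / (17.33 * 17.69)
r = 303.19 / 306.5677
r = 0.989

0.989


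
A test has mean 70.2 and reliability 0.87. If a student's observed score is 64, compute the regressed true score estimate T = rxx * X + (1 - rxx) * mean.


T_est = rxx * X + (1 - rxx) * mean
T_est = 0.87 * 64 + 0.13 * 70.2
T_est = 55.68 + 9.126
T_est = 64.806

64.806


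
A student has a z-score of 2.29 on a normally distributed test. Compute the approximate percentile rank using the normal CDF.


CDF(z) = 0.5 * (1 + erf(z/sqrt(2)))
erf(1.6193) = 0.978
CDF = 0.989
Percentile rank = 0.989 * 100 = 98.9

98.9


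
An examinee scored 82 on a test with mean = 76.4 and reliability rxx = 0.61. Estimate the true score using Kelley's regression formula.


T_est = rxx * X + (1 - rxx) * mean
T_est = 0.61 * 82 + 0.39 * 76.4
T_est = 50.02 + 29.796
T_est = 79.816

79.816


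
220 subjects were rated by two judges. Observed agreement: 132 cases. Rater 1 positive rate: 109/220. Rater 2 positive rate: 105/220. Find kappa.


P_o = 132/220 = 0.6
P_e = (109*105 + 111*115) / 48400 = 0.500207
kappa = (P_o - P_e) / (1 - P_e)
kappa = (0.6 - 0.500207) / (1 - 0.500207)
kappa = 0.1997

0.1997


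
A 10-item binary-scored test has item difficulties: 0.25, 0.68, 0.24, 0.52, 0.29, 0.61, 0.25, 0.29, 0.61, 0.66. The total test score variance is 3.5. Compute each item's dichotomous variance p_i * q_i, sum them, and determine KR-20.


For each item, compute p_i * q_i:
  Item 1: 0.25 * 0.75 = 0.1875
  Item 2: 0.68 * 0.32 = 0.2176
  Item 3: 0.24 * 0.76 = 0.1824
  Item 4: 0.52 * 0.48 = 0.2496
  Item 5: 0.29 * 0.71 = 0.2059
  Item 6: 0.61 * 0.39 = 0.2379
  Item 7: 0.25 * 0.75 = 0.1875
  Item 8: 0.29 * 0.71 = 0.2059
  Item 9: 0.61 * 0.39 = 0.2379
  Item 10: 0.66 * 0.34 = 0.2244
Sum(p_i * q_i) = 0.1875 + 0.2176 + 0.1824 + 0.2496 + 0.2059 + 0.2379 + 0.1875 + 0.2059 + 0.2379 + 0.2244 = 2.1366
KR-20 = (k/(k-1)) * (1 - Sum(p_i*q_i) / Var_total)
= (10/9) * (1 - 2.1366/3.5)
= 1.1111 * 0.3895
KR-20 = 0.4328

0.4328


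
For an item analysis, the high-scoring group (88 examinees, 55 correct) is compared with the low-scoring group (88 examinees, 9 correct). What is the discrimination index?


p_upper = 55/88 = 0.625
p_lower = 9/88 = 0.1023
D = 0.625 - 0.1023 = 0.5227

0.5227


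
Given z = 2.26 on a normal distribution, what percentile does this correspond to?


CDF(z) = 0.5 * (1 + erf(z/sqrt(2)))
erf(1.5981) = 0.9762
CDF = 0.9881
Percentile rank = 0.9881 * 100 = 98.81

98.81


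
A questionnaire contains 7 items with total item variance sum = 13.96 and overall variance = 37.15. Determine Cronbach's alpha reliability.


alpha = (k/(k-1)) * (1 - sum(si^2)/s_total^2)
= (7/6) * (1 - 13.96/37.15)
alpha = 0.7283

0.7283


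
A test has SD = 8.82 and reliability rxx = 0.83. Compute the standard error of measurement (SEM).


SEM = SD * sqrt(1 - rxx)
SEM = 8.82 * sqrt(1 - 0.83)
SEM = 8.82 * sqrt(0.17) = 8.82 * 0.412311
SEM = 3.6366

3.6366


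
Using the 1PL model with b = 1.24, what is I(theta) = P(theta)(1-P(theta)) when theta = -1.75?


P = 1/(1+exp(-(-1.75-1.24))) = 0.0479
I = P*(1-P) = 0.0479 * 0.9521
I = 0.0456

0.0456


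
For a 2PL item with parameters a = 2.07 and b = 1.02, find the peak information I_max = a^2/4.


For 2PL, max info at theta = b = 1.02
I_max = a^2 / 4 = 2.07^2 / 4
= 4.2849 / 4
I_max = 1.0712

1.0712


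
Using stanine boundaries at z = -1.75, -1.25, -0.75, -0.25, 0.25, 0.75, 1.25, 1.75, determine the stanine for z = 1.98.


Stanine boundaries: [-1.75, -1.25, -0.75, -0.25, 0.25, 0.75, 1.25, 1.75]
z = 1.98
Check each boundary:
  z >= -1.75 -> could be stanine 2
  z >= -1.25 -> could be stanine 3
  z >= -0.75 -> could be stanine 4
  z >= -0.25 -> could be stanine 5
  z >= 0.25 -> could be stanine 6
  z >= 0.75 -> could be stanine 7
  z >= 1.25 -> could be stanine 8
  z >= 1.75 -> could be stanine 9
Highest qualifying boundary gives stanine = 9

9


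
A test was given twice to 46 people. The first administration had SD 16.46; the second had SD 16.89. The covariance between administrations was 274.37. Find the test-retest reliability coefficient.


r = cov(X,Y) / (SD_X * SD_Y)
r = 274.37 / (16.46 * 16.89)
r = 274.37 / 278.0094
r = 0.9869

0.9869


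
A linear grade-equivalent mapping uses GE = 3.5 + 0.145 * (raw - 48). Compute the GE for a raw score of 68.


raw - median = 68 - 48 = 20
slope * diff = 0.145 * 20 = 2.9
GE = 3.5 + 2.9
GE = 6.4

6.4


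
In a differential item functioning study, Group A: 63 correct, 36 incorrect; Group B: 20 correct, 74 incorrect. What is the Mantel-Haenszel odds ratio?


Odds_A = 63/36 = 1.75
Odds_B = 20/74 = 0.2703
OR = Odds_A / Odds_B = 1.75 / 0.2703
Exactly, OR = (63 * 74) / (36 * 20) = 4662 / 720
OR = 6.475

6.475


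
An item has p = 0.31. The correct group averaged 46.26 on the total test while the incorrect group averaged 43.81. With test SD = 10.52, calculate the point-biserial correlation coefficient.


q = 1 - p = 0.69
rpb = ((M1 - M0) / SD) * sqrt(p * q)
rpb = ((46.26 - 43.81) / 10.52) * sqrt(0.31 * 0.69)
rpb = 0.1077

0.1077


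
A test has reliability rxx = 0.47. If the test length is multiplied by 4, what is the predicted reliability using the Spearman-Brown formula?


r_new = (n * rxx) / (1 + (n-1) * rxx)
r_new = (4 * 0.47) / (1 + 3 * 0.47)
r_new = 1.88 / 2.41
r_new = 0.7801

0.7801


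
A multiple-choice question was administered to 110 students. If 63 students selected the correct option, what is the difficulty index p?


Item difficulty p = number correct / total examinees
p = 63 / 110
p = 0.5727

0.5727


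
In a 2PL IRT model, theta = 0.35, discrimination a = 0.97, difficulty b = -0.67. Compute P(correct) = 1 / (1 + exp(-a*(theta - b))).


a*(theta - b) = 0.97 * (0.35 - -0.67) = 0.9894
exp(-0.9894) = 0.3718
P = 1 / (1 + 0.3718)
P = 0.729

0.729


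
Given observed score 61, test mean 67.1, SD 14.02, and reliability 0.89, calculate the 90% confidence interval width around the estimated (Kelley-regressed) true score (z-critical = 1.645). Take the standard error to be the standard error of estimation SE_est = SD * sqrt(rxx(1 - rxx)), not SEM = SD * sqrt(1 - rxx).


True score estimate = 0.89*61 + 0.11*67.1 = 61.671
SE_est = SD * sqrt(rxx * (1 - rxx)) = 14.02 * sqrt(0.89 * 0.11) = 14.02 * sqrt(0.0979) = 4.386714
CI = T_est +/- z * SE_est, so width = 2 * z * SE_est = 2 * 1.645 * 4.386714
Width = 14.4323

14.4323


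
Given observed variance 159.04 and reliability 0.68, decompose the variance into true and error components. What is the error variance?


var_true = rxx * var_obs = 0.68 * 159.04 = 108.1472
var_error = var_obs - var_true
var_error = 159.04 - 108.1472
var_error = 50.8928

50.8928


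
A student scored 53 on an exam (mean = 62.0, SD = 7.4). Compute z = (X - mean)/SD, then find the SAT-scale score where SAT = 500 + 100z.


z = (X - mean) / SD = (53 - 62.0) / 7.4
z = -9.0 / 7.4
z = -1.2162
SAT-scale = SAT = 500 + 100z
Carry z at full precision (z = -9.0 / 7.4) into the conversion:
SAT-scale = 500 + 100 * (-9.0 / 7.4) = 500 + -900 / 7.4
SAT-scale = 500 + -121.6216
SAT-scale = 378.3784

378.3784


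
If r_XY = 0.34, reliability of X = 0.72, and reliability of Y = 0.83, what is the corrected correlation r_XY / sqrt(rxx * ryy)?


r_corrected = rxy / sqrt(rxx * ryy)
= 0.34 / sqrt(0.72 * 0.83)
= 0.34 / sqrt(0.5976)
= 0.34 / 0.773046
r_corrected = 0.4398

0.4398


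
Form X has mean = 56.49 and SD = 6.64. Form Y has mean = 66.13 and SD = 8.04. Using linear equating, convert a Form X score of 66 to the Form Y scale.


slope = SD_Y / SD_X = 8.04 / 6.64 ~ 1.2108
intercept = mean_Y - slope * mean_X = 66.13 - (8.04 / 6.64) * 56.49 ~ -2.2705
Y = slope * X + intercept. To avoid rounding drift from the rounded slope/intercept, evaluate the equivalent form Y = mean_Y + SD_Y * (X - mean_X) / SD_X at full precision:
Y = 66.13 + 8.04 * (66 - 56.49) / 6.64
Y = 66.13 + 8.04 * 9.51 / 6.64
Y = 66.13 + 76.4604 / 6.64
Y = 66.13 + 11.5151
Y = 77.6451

77.6451


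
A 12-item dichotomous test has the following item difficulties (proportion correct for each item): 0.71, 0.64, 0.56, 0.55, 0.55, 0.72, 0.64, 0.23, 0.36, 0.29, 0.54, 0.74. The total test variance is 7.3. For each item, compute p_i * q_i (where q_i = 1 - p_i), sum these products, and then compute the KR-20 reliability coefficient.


For each item, compute p_i * q_i:
  Item 1: 0.71 * 0.29 = 0.2059
  Item 2: 0.64 * 0.36 = 0.2304
  Item 3: 0.56 * 0.44 = 0.2464
  Item 4: 0.55 * 0.45 = 0.2475
  Item 5: 0.55 * 0.45 = 0.2475
  Item 6: 0.72 * 0.28 = 0.2016
  Item 7: 0.64 * 0.36 = 0.2304
  Item 8: 0.23 * 0.77 = 0.1771
  Item 9: 0.36 * 0.64 = 0.2304
  Item 10: 0.29 * 0.71 = 0.2059
  Item 11: 0.54 * 0.46 = 0.2484
  Item 12: 0.74 * 0.26 = 0.1924
Sum(p_i * q_i) = 0.2059 + 0.2304 + 0.2464 + 0.2475 + 0.2475 + 0.2016 + 0.2304 + 0.1771 + 0.2304 + 0.2059 + 0.2484 + 0.1924 = 2.6639
KR-20 = (k/(k-1)) * (1 - Sum(p_i*q_i) / Var_total)
= (12/11) * (1 - 2.6639/7.3)
= 1.0909 * 0.6351
KR-20 = 0.6928

0.6928


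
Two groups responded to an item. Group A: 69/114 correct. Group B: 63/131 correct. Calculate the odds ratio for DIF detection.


Odds_A = 69/45 = 1.5333
Odds_B = 63/68 = 0.9265
OR = Odds_A / Odds_B = 1.5333 / 0.9265
Exactly, OR = (69 * 68) / (45 * 63) = 4692 / 2835
OR = 1.655

1.655


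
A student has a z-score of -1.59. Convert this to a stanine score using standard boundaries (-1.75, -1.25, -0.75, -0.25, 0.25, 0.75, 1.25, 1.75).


Stanine boundaries: [-1.75, -1.25, -0.75, -0.25, 0.25, 0.75, 1.25, 1.75]
z = -1.59
Check each boundary:
  z >= -1.75 -> could be stanine 2
  z < -1.25
  z < -0.75
  z < -0.25
  z < 0.25
  z < 0.75
  z < 1.25
  z < 1.75
Highest qualifying boundary gives stanine = 2

2


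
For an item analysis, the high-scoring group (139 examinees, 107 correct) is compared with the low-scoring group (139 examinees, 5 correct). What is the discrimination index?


p_upper = 107/139 = 0.7698
p_lower = 5/139 = 0.036
D = 0.7698 - 0.036 = 0.7338

0.7338


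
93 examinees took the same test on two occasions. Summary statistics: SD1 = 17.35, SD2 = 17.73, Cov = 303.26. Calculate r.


r = cov(X,Y) / (SD_X * SD_Y)
r = 303.26 / (17.35 * 17.73)
r = 303.26 / 307.6155
r = 0.9858

0.9858


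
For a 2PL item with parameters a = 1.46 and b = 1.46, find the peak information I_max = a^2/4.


For 2PL, max info at theta = b = 1.46
I_max = a^2 / 4 = 1.46^2 / 4
= 2.1316 / 4
I_max = 0.5329

0.5329


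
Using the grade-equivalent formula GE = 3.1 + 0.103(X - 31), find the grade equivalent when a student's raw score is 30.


raw - median = 30 - 31 = -1
slope * diff = 0.103 * -1 = -0.103
GE = 3.1 + -0.103
GE = 2.997

2.997


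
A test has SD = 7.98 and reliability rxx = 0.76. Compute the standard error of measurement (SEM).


SEM = SD * sqrt(1 - rxx)
SEM = 7.98 * sqrt(1 - 0.76)
SEM = 7.98 * sqrt(0.24) = 7.98 * 0.489898
SEM = 3.9094

3.9094


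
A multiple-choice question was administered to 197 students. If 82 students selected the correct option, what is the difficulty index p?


Item difficulty p = number correct / total examinees
p = 82 / 197
p = 0.4162

0.4162


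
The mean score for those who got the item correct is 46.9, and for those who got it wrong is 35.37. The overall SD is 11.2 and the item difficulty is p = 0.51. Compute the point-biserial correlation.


q = 1 - p = 0.49
rpb = ((M1 - M0) / SD) * sqrt(p * q)
rpb = ((46.9 - 35.37) / 11.2) * sqrt(0.51 * 0.49)
rpb = 0.5146

0.5146


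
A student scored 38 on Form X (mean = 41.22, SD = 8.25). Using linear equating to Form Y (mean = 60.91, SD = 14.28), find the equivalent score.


slope = SD_Y / SD_X = 14.28 / 8.25 ~ 1.7309
intercept = mean_Y - slope * mean_X = 60.91 - (14.28 / 8.25) * 41.22 ~ -10.4381
Y = slope * X + intercept. To avoid rounding drift from the rounded slope/intercept, evaluate the equivalent form Y = mean_Y + SD_Y * (X - mean_X) / SD_X at full precision:
Y = 60.91 + 14.28 * (38 - 41.22) / 8.25
Y = 60.91 - 14.28 * 3.22 / 8.25
Y = 60.91 - 45.9816 / 8.25
Y = 60.91 - 5.5735
Y = 55.3365

55.3365


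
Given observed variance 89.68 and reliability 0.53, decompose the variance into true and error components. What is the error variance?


var_true = rxx * var_obs = 0.53 * 89.68 = 47.5304
var_error = var_obs - var_true
var_error = 89.68 - 47.5304
var_error = 42.1496

42.1496


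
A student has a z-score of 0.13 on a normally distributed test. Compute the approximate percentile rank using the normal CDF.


CDF(z) = 0.5 * (1 + erf(z/sqrt(2)))
erf(0.0919) = 0.1034
CDF = 0.5517
Percentile rank = 0.5517 * 100 = 55.17

55.17


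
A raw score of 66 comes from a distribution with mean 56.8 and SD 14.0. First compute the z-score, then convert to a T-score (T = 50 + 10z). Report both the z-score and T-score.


z = (X - mean) / SD = (66 - 56.8) / 14.0
z = 9.2 / 14.0
z = 0.6571
T-score = T = 50 + 10z
Carry z at full precision (z = 9.2 / 14.0) into the conversion:
T-score = 50 + 10 * (9.2 / 14.0) = 50 + 92 / 14.0
T-score = 50 + 6.5714
T-score = 56.5714

56.5714


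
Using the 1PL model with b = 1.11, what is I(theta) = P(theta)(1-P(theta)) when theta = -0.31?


P = 1/(1+exp(-(-0.31-1.11))) = 0.1947
I = P*(1-P) = 0.1947 * 0.8053
I = 0.1568

0.1568


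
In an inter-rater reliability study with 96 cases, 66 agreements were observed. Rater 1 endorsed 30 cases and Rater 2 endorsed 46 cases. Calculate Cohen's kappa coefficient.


P_o = 66/96 = 0.6875
P_e = (30*46 + 66*50) / 9216 = 0.507812
kappa = (P_o - P_e) / (1 - P_e)
kappa = (0.6875 - 0.507812) / (1 - 0.507812)
kappa = 0.3651

0.3651


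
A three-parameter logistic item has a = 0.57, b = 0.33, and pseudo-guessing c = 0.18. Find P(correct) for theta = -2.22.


logit = 0.57*(-2.22 - 0.33) = -1.4535
P* = 1/(1 + exp(--1.4535)) = 0.1895
P = 0.18 + (1 - 0.18) * 0.1895
P = 0.3354

0.3354


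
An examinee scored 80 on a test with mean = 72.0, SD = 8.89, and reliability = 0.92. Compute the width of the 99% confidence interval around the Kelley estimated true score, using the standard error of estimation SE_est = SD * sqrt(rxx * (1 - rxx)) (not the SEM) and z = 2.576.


True score estimate = 0.92*80 + 0.08*72.0 = 79.36
SE_est = SD * sqrt(rxx * (1 - rxx)) = 8.89 * sqrt(0.92 * 0.08) = 8.89 * sqrt(0.0736) = 2.411797
CI = T_est +/- z * SE_est, so width = 2 * z * SE_est = 2 * 2.576 * 2.411797
Width = 12.4256

12.4256


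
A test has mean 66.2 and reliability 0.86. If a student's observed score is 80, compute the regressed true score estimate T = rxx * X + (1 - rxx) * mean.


T_est = rxx * X + (1 - rxx) * mean
T_est = 0.86 * 80 + 0.14 * 66.2
T_est = 68.8 + 9.268
T_est = 78.068

78.068


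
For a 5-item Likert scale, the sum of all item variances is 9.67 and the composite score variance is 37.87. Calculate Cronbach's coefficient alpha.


alpha = (k/(k-1)) * (1 - sum(si^2)/s_total^2)
= (5/4) * (1 - 9.67/37.87)
alpha = 0.9308

0.9308


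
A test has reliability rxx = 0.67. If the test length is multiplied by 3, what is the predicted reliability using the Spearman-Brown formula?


r_new = (n * rxx) / (1 + (n-1) * rxx)
r_new = (3 * 0.67) / (1 + 2 * 0.67)
r_new = 2.01 / 2.34
r_new = 0.859

0.859


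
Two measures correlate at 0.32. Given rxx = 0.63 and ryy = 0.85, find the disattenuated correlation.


r_corrected = rxy / sqrt(rxx * ryy)
= 0.32 / sqrt(0.63 * 0.85)
= 0.32 / sqrt(0.5355)
= 0.32 / 0.731779
r_corrected = 0.4373

0.4373


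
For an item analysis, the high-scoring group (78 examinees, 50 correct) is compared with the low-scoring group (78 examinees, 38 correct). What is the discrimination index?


p_upper = 50/78 = 0.641
p_lower = 38/78 = 0.4872
D = 0.641 - 0.4872 = 0.1538

0.1538


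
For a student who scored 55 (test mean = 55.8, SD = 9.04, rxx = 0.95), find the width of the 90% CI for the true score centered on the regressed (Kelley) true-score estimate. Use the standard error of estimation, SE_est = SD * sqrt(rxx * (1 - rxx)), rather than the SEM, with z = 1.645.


True score estimate = 0.95*55 + 0.05*55.8 = 55.04
SE_est = SD * sqrt(rxx * (1 - rxx)) = 9.04 * sqrt(0.95 * 0.05) = 9.04 * sqrt(0.0475) = 1.970222
CI = T_est +/- z * SE_est, so width = 2 * z * SE_est = 2 * 1.645 * 1.970222
Width = 6.482

6.482


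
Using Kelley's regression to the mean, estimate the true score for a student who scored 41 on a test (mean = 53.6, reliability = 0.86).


T_est = rxx * X + (1 - rxx) * mean
T_est = 0.86 * 41 + 0.14 * 53.6
T_est = 35.26 + 7.504
T_est = 42.764

42.764


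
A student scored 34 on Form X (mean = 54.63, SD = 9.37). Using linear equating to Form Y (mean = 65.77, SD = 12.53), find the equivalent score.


slope = SD_Y / SD_X = 12.53 / 9.37 ~ 1.3372
intercept = mean_Y - slope * mean_X = 65.77 - (12.53 / 9.37) * 54.63 ~ -7.2838
Y = slope * X + intercept. To avoid rounding drift from the rounded slope/intercept, evaluate the equivalent form Y = mean_Y + SD_Y * (X - mean_X) / SD_X at full precision:
Y = 65.77 + 12.53 * (34 - 54.63) / 9.37
Y = 65.77 - 12.53 * 20.63 / 9.37
Y = 65.77 - 258.4939 / 9.37
Y = 65.77 - 27.5874
Y = 38.1826

38.1826


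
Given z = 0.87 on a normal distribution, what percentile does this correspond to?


CDF(z) = 0.5 * (1 + erf(z/sqrt(2)))
erf(0.6152) = 0.6157
CDF = 0.8078
Percentile rank = 0.8078 * 100 = 80.78

80.78


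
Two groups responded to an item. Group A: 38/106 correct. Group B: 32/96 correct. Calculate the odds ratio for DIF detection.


Odds_A = 38/68 = 0.5588
Odds_B = 32/64 = 0.5
OR = Odds_A / Odds_B = 0.5588 / 0.5
Exactly, OR = (38 * 64) / (68 * 32) = 2432 / 2176
OR = 1.1176

1.1176


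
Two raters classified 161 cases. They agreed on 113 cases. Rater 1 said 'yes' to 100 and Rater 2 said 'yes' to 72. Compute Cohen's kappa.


P_o = 113/161 = 0.701863
P_e = (100*72 + 61*89) / 25921 = 0.487211
kappa = (P_o - P_e) / (1 - P_e)
kappa = (0.701863 - 0.487211) / (1 - 0.487211)
kappa = 0.4186

0.4186


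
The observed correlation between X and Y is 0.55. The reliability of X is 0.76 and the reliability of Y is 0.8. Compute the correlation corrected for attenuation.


r_corrected = rxy / sqrt(rxx * ryy)
= 0.55 / sqrt(0.76 * 0.8)
= 0.55 / sqrt(0.608)
= 0.55 / 0.779744
r_corrected = 0.7054

0.7054


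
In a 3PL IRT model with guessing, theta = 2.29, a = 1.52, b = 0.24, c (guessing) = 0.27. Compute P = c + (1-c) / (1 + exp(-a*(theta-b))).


logit = 1.52*(2.29 - 0.24) = 3.116
P* = 1/(1 + exp(-3.116)) = 0.9575
P = 0.27 + (1 - 0.27) * 0.9575
P = 0.969

0.969


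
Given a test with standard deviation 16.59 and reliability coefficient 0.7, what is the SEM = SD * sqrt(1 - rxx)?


SEM = SD * sqrt(1 - rxx)
SEM = 16.59 * sqrt(1 - 0.7)
SEM = 16.59 * sqrt(0.3) = 16.59 * 0.547723
SEM = 9.0867

9.0867


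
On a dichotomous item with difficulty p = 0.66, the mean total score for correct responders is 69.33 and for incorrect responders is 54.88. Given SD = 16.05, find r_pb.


q = 1 - p = 0.34
rpb = ((M1 - M0) / SD) * sqrt(p * q)
rpb = ((69.33 - 54.88) / 16.05) * sqrt(0.66 * 0.34)
rpb = 0.4265

0.4265


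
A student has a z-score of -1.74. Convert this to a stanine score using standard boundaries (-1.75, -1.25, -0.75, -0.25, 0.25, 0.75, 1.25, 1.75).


Stanine boundaries: [-1.75, -1.25, -0.75, -0.25, 0.25, 0.75, 1.25, 1.75]
z = -1.74
Check each boundary:
  z >= -1.75 -> could be stanine 2
  z < -1.25
  z < -0.75
  z < -0.25
  z < 0.25
  z < 0.75
  z < 1.25
  z < 1.75
Highest qualifying boundary gives stanine = 2

2


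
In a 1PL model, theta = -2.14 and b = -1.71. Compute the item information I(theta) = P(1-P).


P = 1/(1+exp(-(-2.14--1.71))) = 0.3941
I = P*(1-P) = 0.3941 * 0.6059
I = 0.2388

0.2388


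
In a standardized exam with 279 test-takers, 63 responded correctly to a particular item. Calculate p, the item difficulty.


Item difficulty p = number correct / total examinees
p = 63 / 279
p = 0.2258

0.2258


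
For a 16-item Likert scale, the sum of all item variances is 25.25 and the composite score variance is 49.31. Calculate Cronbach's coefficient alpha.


alpha = (k/(k-1)) * (1 - sum(si^2)/s_total^2)
= (16/15) * (1 - 25.25/49.31)
alpha = 0.5205

0.5205


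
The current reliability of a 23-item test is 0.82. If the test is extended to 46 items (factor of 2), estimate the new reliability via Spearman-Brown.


r_new = (n * rxx) / (1 + (n-1) * rxx)
r_new = (2 * 0.82) / (1 + 1 * 0.82)
r_new = 1.64 / 1.82
r_new = 0.9011

0.9011


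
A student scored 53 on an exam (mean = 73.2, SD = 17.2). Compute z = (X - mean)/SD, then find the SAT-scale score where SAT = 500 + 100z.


z = (X - mean) / SD = (53 - 73.2) / 17.2
z = -20.2 / 17.2
z = -1.1744
SAT-scale = SAT = 500 + 100z
Carry z at full precision (z = -20.2 / 17.2) into the conversion:
SAT-scale = 500 + 100 * (-20.2 / 17.2) = 500 + -2020 / 17.2
SAT-scale = 500 + -117.4419
SAT-scale = 382.5581

382.5581


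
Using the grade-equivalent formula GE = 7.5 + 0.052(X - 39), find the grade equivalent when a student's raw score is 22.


raw - median = 22 - 39 = -17
slope * diff = 0.052 * -17 = -0.884
GE = 7.5 + -0.884
GE = 6.616

6.616


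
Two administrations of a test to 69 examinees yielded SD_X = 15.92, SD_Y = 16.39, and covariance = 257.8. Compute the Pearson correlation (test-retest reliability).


r = cov(X,Y) / (SD_X * SD_Y)
r = 257.8 / (15.92 * 16.39)
r = 257.8 / 260.9288
r = 0.988

0.988


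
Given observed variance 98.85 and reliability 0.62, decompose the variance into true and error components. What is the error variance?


var_true = rxx * var_obs = 0.62 * 98.85 = 61.287
var_error = var_obs - var_true
var_error = 98.85 - 61.287
var_error = 37.563

37.563


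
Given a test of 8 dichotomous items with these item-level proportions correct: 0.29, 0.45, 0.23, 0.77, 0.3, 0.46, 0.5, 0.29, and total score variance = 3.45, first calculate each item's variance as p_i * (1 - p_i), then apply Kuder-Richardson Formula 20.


For each item, compute p_i * q_i:
  Item 1: 0.29 * 0.71 = 0.2059
  Item 2: 0.45 * 0.55 = 0.2475
  Item 3: 0.23 * 0.77 = 0.1771
  Item 4: 0.77 * 0.23 = 0.1771
  Item 5: 0.3 * 0.7 = 0.21
  Item 6: 0.46 * 0.54 = 0.2484
  Item 7: 0.5 * 0.5 = 0.25
  Item 8: 0.29 * 0.71 = 0.2059
Sum(p_i * q_i) = 0.2059 + 0.2475 + 0.1771 + 0.1771 + 0.21 + 0.2484 + 0.25 + 0.2059 = 1.7219
KR-20 = (k/(k-1)) * (1 - Sum(p_i*q_i) / Var_total)
= (8/7) * (1 - 1.7219/3.45)
= 1.1429 * 0.5009
KR-20 = 0.5725

0.5725


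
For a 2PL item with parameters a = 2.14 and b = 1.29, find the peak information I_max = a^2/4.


For 2PL, max info at theta = b = 1.29
I_max = a^2 / 4 = 2.14^2 / 4
= 4.5796 / 4
I_max = 1.1449

1.1449


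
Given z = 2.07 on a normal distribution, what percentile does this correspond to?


CDF(z) = 0.5 * (1 + erf(z/sqrt(2)))
erf(1.4637) = 0.9615
CDF = 0.9808
Percentile rank = 0.9808 * 100 = 98.08

98.08


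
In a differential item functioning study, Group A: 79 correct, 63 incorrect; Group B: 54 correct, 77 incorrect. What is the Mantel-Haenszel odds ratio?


Odds_A = 79/63 = 1.254
Odds_B = 54/77 = 0.7013
OR = Odds_A / Odds_B = 1.254 / 0.7013
Exactly, OR = (79 * 77) / (63 * 54) = 6083 / 3402
OR = 1.7881

1.7881


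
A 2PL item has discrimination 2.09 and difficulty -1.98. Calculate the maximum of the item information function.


For 2PL, max info at theta = b = -1.98
I_max = a^2 / 4 = 2.09^2 / 4
= 4.3681 / 4
I_max = 1.092

1.092


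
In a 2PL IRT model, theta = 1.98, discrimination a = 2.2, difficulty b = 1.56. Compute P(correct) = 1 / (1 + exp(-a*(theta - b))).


a*(theta - b) = 2.2 * (1.98 - 1.56) = 0.924
exp(-0.924) = 0.3969
P = 1 / (1 + 0.3969)
P = 0.7159

0.7159


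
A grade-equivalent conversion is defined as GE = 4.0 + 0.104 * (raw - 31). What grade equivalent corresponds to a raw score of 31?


raw - median = 31 - 31 = 0
slope * diff = 0.104 * 0 = 0.0
GE = 4.0 + 0.0
GE = 4.0

4.0


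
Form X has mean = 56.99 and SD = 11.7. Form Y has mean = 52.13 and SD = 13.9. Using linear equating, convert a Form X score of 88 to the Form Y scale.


slope = SD_Y / SD_X = 13.9 / 11.7 ~ 1.188
intercept = mean_Y - slope * mean_X = 52.13 - (13.9 / 11.7) * 56.99 ~ -15.5761
Y = slope * X + intercept. To avoid rounding drift from the rounded slope/intercept, evaluate the equivalent form Y = mean_Y + SD_Y * (X - mean_X) / SD_X at full precision:
Y = 52.13 + 13.9 * (88 - 56.99) / 11.7
Y = 52.13 + 13.9 * 31.01 / 11.7
Y = 52.13 + 431.039 / 11.7
Y = 52.13 + 36.8409
Y = 88.9709

88.9709


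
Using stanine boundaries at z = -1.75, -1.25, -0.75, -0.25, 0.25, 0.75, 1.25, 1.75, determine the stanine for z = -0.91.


Stanine boundaries: [-1.75, -1.25, -0.75, -0.25, 0.25, 0.75, 1.25, 1.75]
z = -0.91
Check each boundary:
  z >= -1.75 -> could be stanine 2
  z >= -1.25 -> could be stanine 3
  z < -0.75
  z < -0.25
  z < 0.25
  z < 0.75
  z < 1.25
  z < 1.75
Highest qualifying boundary gives stanine = 3

3


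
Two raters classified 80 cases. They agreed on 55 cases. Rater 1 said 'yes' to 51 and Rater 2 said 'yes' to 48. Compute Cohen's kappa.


P_o = 55/80 = 0.6875
P_e = (51*48 + 29*32) / 6400 = 0.5275
kappa = (P_o - P_e) / (1 - P_e)
kappa = (0.6875 - 0.5275) / (1 - 0.5275)
kappa = 0.3386

0.3386


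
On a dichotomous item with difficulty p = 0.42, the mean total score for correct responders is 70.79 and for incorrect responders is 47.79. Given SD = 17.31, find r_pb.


q = 1 - p = 0.58
rpb = ((M1 - M0) / SD) * sqrt(p * q)
rpb = ((70.79 - 47.79) / 17.31) * sqrt(0.42 * 0.58)
rpb = 0.6558

0.6558


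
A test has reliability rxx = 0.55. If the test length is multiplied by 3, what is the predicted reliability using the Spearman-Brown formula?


r_new = (n * rxx) / (1 + (n-1) * rxx)
r_new = (3 * 0.55) / (1 + 2 * 0.55)
r_new = 1.65 / 2.1
r_new = 0.7857

0.7857


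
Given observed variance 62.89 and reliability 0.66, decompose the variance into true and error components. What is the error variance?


var_true = rxx * var_obs = 0.66 * 62.89 = 41.5074
var_error = var_obs - var_true
var_error = 62.89 - 41.5074
var_error = 21.3826

21.3826


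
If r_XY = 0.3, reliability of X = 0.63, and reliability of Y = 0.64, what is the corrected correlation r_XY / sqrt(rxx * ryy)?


r_corrected = rxy / sqrt(rxx * ryy)
= 0.3 / sqrt(0.63 * 0.64)
= 0.3 / sqrt(0.4032)
= 0.3 / 0.63498
r_corrected = 0.4725

0.4725


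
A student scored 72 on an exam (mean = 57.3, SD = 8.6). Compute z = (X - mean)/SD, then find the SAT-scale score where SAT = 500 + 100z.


z = (X - mean) / SD = (72 - 57.3) / 8.6
z = 14.7 / 8.6
z = 1.7093
SAT-scale = SAT = 500 + 100z
Carry z at full precision (z = 14.7 / 8.6) into the conversion:
SAT-scale = 500 + 100 * (14.7 / 8.6) = 500 + 1470 / 8.6
SAT-scale = 500 + 170.9302
SAT-scale = 670.9302

670.9302


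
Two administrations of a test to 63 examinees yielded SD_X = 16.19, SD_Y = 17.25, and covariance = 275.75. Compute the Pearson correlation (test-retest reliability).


r = cov(X,Y) / (SD_X * SD_Y)
r = 275.75 / (16.19 * 17.25)
r = 275.75 / 279.2775
r = 0.9874

0.9874


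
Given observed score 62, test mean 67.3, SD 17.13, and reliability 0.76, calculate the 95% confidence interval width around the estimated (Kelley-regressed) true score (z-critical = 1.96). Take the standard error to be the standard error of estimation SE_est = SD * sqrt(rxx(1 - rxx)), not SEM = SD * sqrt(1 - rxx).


True score estimate = 0.76*62 + 0.24*67.3 = 63.272
SE_est = SD * sqrt(rxx * (1 - rxx)) = 17.13 * sqrt(0.76 * 0.24) = 17.13 * sqrt(0.1824) = 7.315934
CI = T_est +/- z * SE_est, so width = 2 * z * SE_est = 2 * 1.96 * 7.315934
Width = 28.6785

28.6785


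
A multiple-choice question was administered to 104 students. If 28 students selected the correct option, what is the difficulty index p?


Item difficulty p = number correct / total examinees
p = 28 / 104
p = 0.2692

0.2692


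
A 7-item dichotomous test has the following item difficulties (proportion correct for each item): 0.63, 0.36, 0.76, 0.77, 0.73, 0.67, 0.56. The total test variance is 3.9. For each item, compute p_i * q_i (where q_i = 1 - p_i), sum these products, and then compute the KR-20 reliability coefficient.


For each item, compute p_i * q_i:
  Item 1: 0.63 * 0.37 = 0.2331
  Item 2: 0.36 * 0.64 = 0.2304
  Item 3: 0.76 * 0.24 = 0.1824
  Item 4: 0.77 * 0.23 = 0.1771
  Item 5: 0.73 * 0.27 = 0.1971
  Item 6: 0.67 * 0.33 = 0.2211
  Item 7: 0.56 * 0.44 = 0.2464
Sum(p_i * q_i) = 0.2331 + 0.2304 + 0.1824 + 0.1771 + 0.1971 + 0.2211 + 0.2464 = 1.4876
KR-20 = (k/(k-1)) * (1 - Sum(p_i*q_i) / Var_total)
= (7/6) * (1 - 1.4876/3.9)
= 1.1667 * 0.6186
KR-20 = 0.7217

0.7217


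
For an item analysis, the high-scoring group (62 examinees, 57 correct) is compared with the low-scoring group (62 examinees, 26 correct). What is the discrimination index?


p_upper = 57/62 = 0.9194
p_lower = 26/62 = 0.4194
D = 0.9194 - 0.4194 = 0.5

0.5


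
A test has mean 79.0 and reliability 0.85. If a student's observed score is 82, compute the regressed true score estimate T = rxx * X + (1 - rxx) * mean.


T_est = rxx * X + (1 - rxx) * mean
T_est = 0.85 * 82 + 0.15 * 79.0
T_est = 69.7 + 11.85
T_est = 81.55

81.55


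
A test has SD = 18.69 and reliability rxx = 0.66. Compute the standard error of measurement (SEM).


SEM = SD * sqrt(1 - rxx)
SEM = 18.69 * sqrt(1 - 0.66)
SEM = 18.69 * sqrt(0.34) = 18.69 * 0.583095
SEM = 10.898

10.898


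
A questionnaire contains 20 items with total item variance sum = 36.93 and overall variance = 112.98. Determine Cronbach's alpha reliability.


alpha = (k/(k-1)) * (1 - sum(si^2)/s_total^2)
= (20/19) * (1 - 36.93/112.98)
alpha = 0.7086

0.7086


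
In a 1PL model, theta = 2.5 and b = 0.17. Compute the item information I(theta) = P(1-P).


P = 1/(1+exp(-(2.5-0.17))) = 0.9113
I = P*(1-P) = 0.9113 * 0.0887
I = 0.0808

0.0808


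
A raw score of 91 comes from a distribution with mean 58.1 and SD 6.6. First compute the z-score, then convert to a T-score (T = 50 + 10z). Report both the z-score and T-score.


z = (X - mean) / SD = (91 - 58.1) / 6.6
z = 32.9 / 6.6
z = 4.9848
T-score = T = 50 + 10z
Carry z at full precision (z = 32.9 / 6.6) into the conversion:
T-score = 50 + 10 * (32.9 / 6.6) = 50 + 329 / 6.6
T-score = 50 + 49.8485
T-score = 99.8485

99.8485


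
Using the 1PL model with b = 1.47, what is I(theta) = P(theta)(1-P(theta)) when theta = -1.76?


P = 1/(1+exp(-(-1.76-1.47))) = 0.0381
I = P*(1-P) = 0.0381 * 0.9619
I = 0.0366

0.0366


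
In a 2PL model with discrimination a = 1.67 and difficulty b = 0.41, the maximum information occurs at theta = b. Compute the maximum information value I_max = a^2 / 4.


For 2PL, max info at theta = b = 0.41
I_max = a^2 / 4 = 1.67^2 / 4
= 2.7889 / 4
I_max = 0.6972

0.6972


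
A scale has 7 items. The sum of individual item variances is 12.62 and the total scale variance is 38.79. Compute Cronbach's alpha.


alpha = (k/(k-1)) * (1 - sum(si^2)/s_total^2)
= (7/6) * (1 - 12.62/38.79)
alpha = 0.7871

0.7871


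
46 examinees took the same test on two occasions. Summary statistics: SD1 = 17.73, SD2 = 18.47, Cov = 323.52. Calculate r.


r = cov(X,Y) / (SD_X * SD_Y)
r = 323.52 / (17.73 * 18.47)
r = 323.52 / 327.4731
r = 0.9879

0.9879


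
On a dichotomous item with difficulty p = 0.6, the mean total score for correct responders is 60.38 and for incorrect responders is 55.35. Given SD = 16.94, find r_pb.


q = 1 - p = 0.4
rpb = ((M1 - M0) / SD) * sqrt(p * q)
rpb = ((60.38 - 55.35) / 16.94) * sqrt(0.6 * 0.4)
rpb = 0.1455

0.1455


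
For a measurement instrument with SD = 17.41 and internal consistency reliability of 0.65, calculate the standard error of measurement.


SEM = SD * sqrt(1 - rxx)
SEM = 17.41 * sqrt(1 - 0.65)
SEM = 17.41 * sqrt(0.35) = 17.41 * 0.591608
SEM = 10.2999

10.2999


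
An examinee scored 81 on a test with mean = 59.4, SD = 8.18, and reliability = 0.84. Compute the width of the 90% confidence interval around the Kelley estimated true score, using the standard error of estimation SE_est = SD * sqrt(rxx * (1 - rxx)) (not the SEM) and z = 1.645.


True score estimate = 0.84*81 + 0.16*59.4 = 77.544
SE_est = SD * sqrt(rxx * (1 - rxx)) = 8.18 * sqrt(0.84 * 0.16) = 8.18 * sqrt(0.1344) = 2.998838
CI = T_est +/- z * SE_est, so width = 2 * z * SE_est = 2 * 1.645 * 2.998838
Width = 9.8662

9.8662


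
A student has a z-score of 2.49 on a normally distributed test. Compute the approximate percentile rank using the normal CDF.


CDF(z) = 0.5 * (1 + erf(z/sqrt(2)))
erf(1.7607) = 0.9872
CDF = 0.9936
Percentile rank = 0.9936 * 100 = 99.36

99.36


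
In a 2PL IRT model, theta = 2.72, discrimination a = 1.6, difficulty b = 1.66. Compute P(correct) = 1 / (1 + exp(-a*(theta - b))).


a*(theta - b) = 1.6 * (2.72 - 1.66) = 1.696
exp(-1.696) = 0.1834
P = 1 / (1 + 0.1834)
P = 0.845

0.845


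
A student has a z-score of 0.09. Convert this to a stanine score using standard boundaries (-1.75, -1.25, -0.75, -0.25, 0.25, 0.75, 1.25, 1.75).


Stanine boundaries: [-1.75, -1.25, -0.75, -0.25, 0.25, 0.75, 1.25, 1.75]
z = 0.09
Check each boundary:
  z >= -1.75 -> could be stanine 2
  z >= -1.25 -> could be stanine 3
  z >= -0.75 -> could be stanine 4
  z >= -0.25 -> could be stanine 5
  z < 0.25
  z < 0.75
  z < 1.25
  z < 1.75
Highest qualifying boundary gives stanine = 5

5


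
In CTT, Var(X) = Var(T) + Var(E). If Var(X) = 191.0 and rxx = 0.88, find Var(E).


var_true = rxx * var_obs = 0.88 * 191.0 = 168.08
var_error = var_obs - var_true
var_error = 191.0 - 168.08
var_error = 22.92

22.92


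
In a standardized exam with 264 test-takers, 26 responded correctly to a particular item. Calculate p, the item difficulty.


Item difficulty p = number correct / total examinees
p = 26 / 264
p = 0.0985

0.0985


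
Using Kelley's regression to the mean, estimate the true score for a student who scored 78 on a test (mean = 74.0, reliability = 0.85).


T_est = rxx * X + (1 - rxx) * mean
T_est = 0.85 * 78 + 0.15 * 74.0
T_est = 66.3 + 11.1
T_est = 77.4

77.4
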